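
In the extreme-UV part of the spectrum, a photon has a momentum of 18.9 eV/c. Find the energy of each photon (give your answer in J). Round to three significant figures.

(c = 2.99792458·10^8 m/s, 1 eV = 1.602176634·10^-19 J.)
In SI units: p = 18.9 eV/c = 1.0101·10^-26 kg·m/s.
The photon relation is E = pc, giving E = 3.028·10^-18 J.
So E ≈ 3.03·10^-18 J.

3.03·10^-18 J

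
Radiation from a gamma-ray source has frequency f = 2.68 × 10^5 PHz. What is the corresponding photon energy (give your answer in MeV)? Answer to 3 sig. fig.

In SI units: f = 2.68 × 10^5 PHz = 2.68 × 10^20 Hz.
Apply E = hf: E = 1.776 × 10^-13 J.
Converting to MeV: E = 1.108 MeV ≈ 1.11 MeV.

1.11 MeV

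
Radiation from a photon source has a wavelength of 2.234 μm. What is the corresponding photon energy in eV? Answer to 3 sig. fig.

Take h = 6.62607015 × 10^-34 J·s, c = 2.99792458 × 10^8 m/s, 1 eV = 1.602176634 × 10^-19 J.
In SI units: λ = 2.234 μm = 2.234 × 10^-6 m.
The photon relation is E = hc/λ, giving E = 8.892 × 10^-20 J.
Converting to eV: E = 0.5550 eV ≈ 0.555 eV.

0.555 eV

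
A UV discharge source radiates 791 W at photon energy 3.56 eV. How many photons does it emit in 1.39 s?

1.93 × 10^21 photons

Total energy: E_total = P·t = 791 × 1.39 = 1099 J.
Per-photon energy: E = 5.704 × 10^-19 J.
N = E_total / E_photon = 1.93 × 10^21.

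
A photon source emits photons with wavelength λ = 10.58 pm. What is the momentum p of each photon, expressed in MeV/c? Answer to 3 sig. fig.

Take h = 6.62607015 × 10^-34 J·s, c = 2.99792458 × 10^8 m/s, 1 eV = 1.602176634 × 10^-19 J.
In SI units: λ = 10.58 pm = 1.058 × 10^-11 m.
Apply p = h/λ: p = 6.263 × 10^-23 kg·m/s.
Converting to MeV/c: p = 0.1172 MeV/c ≈ 0.117 MeV/c.

0.117 MeV/c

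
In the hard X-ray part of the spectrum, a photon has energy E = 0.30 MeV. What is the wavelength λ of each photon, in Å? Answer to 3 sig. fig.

First convert: E = 0.30 MeV = 4.8065·10^-14 J.
For a photon λ = hc/E, so λ = 4.133·10^-12 m.
Converting to Å: λ = 0.04133 Å ≈ 0.0413 Å.

0.0413 Å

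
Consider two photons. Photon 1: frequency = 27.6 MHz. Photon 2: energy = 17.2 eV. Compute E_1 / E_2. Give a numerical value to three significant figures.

E_1 = 1.829·10^-26 J (from frequency = 27.6 MHz, via E = hf).
E_2 = 2.756·10^-18 J (from energy = 17.2 eV, via E given directly).
Ratio = 1.829·10^-26 / 2.756·10^-18 = 6.64·10^-9.

6.64·10^-9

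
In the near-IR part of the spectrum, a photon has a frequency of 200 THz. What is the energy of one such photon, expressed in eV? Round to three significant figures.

0.827 eV

Convert to SI: f = 200 THz = 2.0e14 Hz.
The photon relation is E = hf, giving E = 1.325e-19 J.
Converting to eV: E = 0.8271 eV ≈ 0.827 eV.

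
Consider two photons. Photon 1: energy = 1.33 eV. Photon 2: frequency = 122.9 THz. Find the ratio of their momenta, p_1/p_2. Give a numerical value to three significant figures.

2.62

p_1 = 7.108e-28 kg·m/s (from energy = 1.33 eV, via p = E/c).
p_2 = 2.716e-28 kg·m/s (from frequency = 122.9 THz, via p = hf/c).
Ratio = 7.108e-28 / 2.716e-28 = 2.62.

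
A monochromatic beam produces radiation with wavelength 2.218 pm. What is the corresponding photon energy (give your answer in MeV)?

Use h = 6.62607015e-34 J·s, c = 2.99792458e8 m/s, 1 eV = 1.602176634e-19 J.
In SI units: λ = 2.218 pm = 2.218e-12 m.
For a photon E = hc/λ, so E = 8.956e-14 J.
Converting to MeV: E = 0.5590 MeV ≈ 0.559 MeV.

0.559 MeV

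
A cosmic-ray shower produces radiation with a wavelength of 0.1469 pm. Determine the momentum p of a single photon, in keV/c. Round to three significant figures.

8440 keV/c

First convert: λ = 0.1469 pm = 1.469e-13 m.
The photon relation is p = h/λ, giving p = 4.511e-21 kg·m/s.
Converting to keV/c: p = 8440 keV/c ≈ 8440 keV/c.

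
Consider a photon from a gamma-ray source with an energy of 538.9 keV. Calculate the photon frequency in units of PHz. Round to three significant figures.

Use h = 6.62607015e-34 J·s, 1 eV = 1.602176634e-19 J.
First convert: E = 538.9 keV = 8.6341e-14 J.
The photon relation is f = E/h, giving f = 1.303e20 Hz.
Converting to PHz: f = 130300 PHz ≈ 1.30e5 PHz.

1.30e5 PHz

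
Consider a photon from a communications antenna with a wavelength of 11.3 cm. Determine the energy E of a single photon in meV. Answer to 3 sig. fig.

0.0110 meV

In SI units: λ = 11.3 cm = 0.113 m.
The photon relation is E = hc/λ, giving E = 1.758 × 10^-24 J.
Converting to meV: E = 0.01097 meV ≈ 0.0110 meV.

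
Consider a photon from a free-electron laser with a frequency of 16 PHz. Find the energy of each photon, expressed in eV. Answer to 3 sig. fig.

(h = 6.62607015 × 10^-34 J·s, 1 eV = 1.602176634 × 10^-19 J.)
Convert to SI: f = 16 PHz = 1.6 × 10^16 Hz.
For a photon E = hf, so E = 1.060 × 10^-17 J.
Converting to eV: E = 66.17 eV ≈ 66.2 eV.

66.2 eV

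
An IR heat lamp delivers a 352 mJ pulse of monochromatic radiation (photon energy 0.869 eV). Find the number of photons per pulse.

2.53e18 photons

Per-photon energy: E = 1.392e-19 J (from energy = 0.869 eV).
N = E_total / E_photon = 0.352 J / 1.392e-19 J = 2.53e18.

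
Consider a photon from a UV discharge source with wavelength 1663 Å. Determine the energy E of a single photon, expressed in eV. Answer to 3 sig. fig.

7.46 eV

First convert: λ = 1663 Å = 1.663·10^-7 m.
Apply E = hc/λ: E = 1.194·10^-18 J.
Converting to eV: E = 7.455 eV ≈ 7.46 eV.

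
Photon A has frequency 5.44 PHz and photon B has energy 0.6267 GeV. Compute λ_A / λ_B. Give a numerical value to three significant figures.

2.79 × 10^7

λ_A = 5.511 × 10^-8 m (from frequency = 5.44 PHz, via λ = c/f).
λ_B = 1.978 × 10^-15 m (from energy = 0.6267 GeV, via λ = hc/E).
Ratio = 5.511 × 10^-8 / 1.978 × 10^-15 = 2.79 × 10^7.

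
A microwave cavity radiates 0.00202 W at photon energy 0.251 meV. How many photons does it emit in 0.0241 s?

1.21e18 photons

Total energy: E_total = P·t = 0.00202 × 0.0241 = 4.868e-5 J.
Per-photon energy: E = 4.021e-23 J.
N = E_total / E_photon = 1.21e18.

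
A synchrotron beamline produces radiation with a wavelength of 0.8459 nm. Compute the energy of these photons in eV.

1470 eV

(h = 6.62607015e-34 J·s, c = 2.99792458e8 m/s, 1 eV = 1.602176634e-19 J.)
In SI units: λ = 0.8459 nm = 8.459e-10 m.
Apply E = hc/λ: E = 2.348e-16 J.
Converting to eV: E = 1466 eV ≈ 1470 eV.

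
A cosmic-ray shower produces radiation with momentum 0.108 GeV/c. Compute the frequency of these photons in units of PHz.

First convert: p = 0.108 GeV/c = 5.7718e-20 kg·m/s.
The photon relation is f = pc/h, giving f = 2.611e22 Hz.
Converting to PHz: f = 2.611e7 PHz ≈ 2.61e7 PHz.

2.61e7 PHz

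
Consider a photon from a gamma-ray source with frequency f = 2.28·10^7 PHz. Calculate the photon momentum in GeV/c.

0.0943 GeV/c

(h = 6.62607015·10^-34 J·s, c = 2.99792458·10^8 m/s, 1 eV = 1.602176634·10^-19 J.)
First convert: f = 2.28·10^7 PHz = 2.28·10^22 Hz.
For a photon p = hf/c, so p = 5.039·10^-20 kg·m/s.
Converting to GeV/c: p = 0.09429 GeV/c ≈ 0.0943 GeV/c.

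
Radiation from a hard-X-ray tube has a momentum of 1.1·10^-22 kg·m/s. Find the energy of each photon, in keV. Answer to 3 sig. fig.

206 keV

Use c = 2.99792458·10^8 m/s, 1 eV = 1.602176634·10^-19 J.
Since E = pc for a photon, E = 3.298·10^-14 J.
Converting to keV: E = 205.8 keV ≈ 206 keV.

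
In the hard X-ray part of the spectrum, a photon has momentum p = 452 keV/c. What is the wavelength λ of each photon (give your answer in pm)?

Convert to SI: p = 452 keV/c = 2.4156e-22 kg·m/s.
For a photon λ = h/p, so λ = 2.743e-12 m.
Converting to pm: λ = 2.743 pm ≈ 2.74 pm.

2.74 pm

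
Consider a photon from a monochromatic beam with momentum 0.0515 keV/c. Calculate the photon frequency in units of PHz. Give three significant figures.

In SI units: p = 0.0515 keV/c = 2.7523e-26 kg·m/s.
Since f = pc/h for a photon, f = 1.245e16 Hz.
Converting to PHz: f = 12.45 PHz ≈ 12.5 PHz.

12.5 PHz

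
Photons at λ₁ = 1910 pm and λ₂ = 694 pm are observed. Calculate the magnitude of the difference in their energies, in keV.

1.14 keV

Using E = hc/λ: E₁ = 1.040 × 10^-16 J, E₂ = 2.862 × 10^-16 J.
|ΔE| = |1.040 × 10^-16 − 2.862 × 10^-16| = 1.82 × 10^-16 J = 1.14 keV.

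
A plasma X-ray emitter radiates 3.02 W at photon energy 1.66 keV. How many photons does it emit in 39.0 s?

4.43e17 photons

Total energy: E_total = P·t = 3.02 × 39.0 = 117.8 J.
Per-photon energy: E = 2.660e-16 J.
N = E_total / E_photon = 4.43e17.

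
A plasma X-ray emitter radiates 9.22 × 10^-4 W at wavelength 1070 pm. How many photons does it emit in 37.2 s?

1.85 × 10^14 photons

Total energy: E_total = P·t = 9.22 × 10^-4 × 37.2 = 0.03430 J.
Per-photon energy: E = 1.856 × 10^-16 J.
N = E_total / E_photon = 1.85 × 10^14.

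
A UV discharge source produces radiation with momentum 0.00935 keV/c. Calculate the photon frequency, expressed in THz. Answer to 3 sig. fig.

Take h = 6.62607015 × 10^-34 J·s, c = 2.99792458 × 10^8 m/s, 1 eV = 1.602176634 × 10^-19 J.
In SI units: p = 0.00935 keV/c = 4.9969 × 10^-27 kg·m/s.
Since f = pc/h for a photon, f = 2.261 × 10^15 Hz.
Converting to THz: f = 2261 THz ≈ 2260 THz.

2260 THz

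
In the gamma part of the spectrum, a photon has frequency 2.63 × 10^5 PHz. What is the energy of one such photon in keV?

1090 keV

In SI units: f = 2.63 × 10^5 PHz = 2.63 × 10^20 Hz.
For a photon E = hf, so E = 1.743 × 10^-13 J.
Converting to keV: E = 1088 keV ≈ 1090 keV.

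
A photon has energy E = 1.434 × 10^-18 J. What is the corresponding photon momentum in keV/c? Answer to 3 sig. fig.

(c = 2.99792458 × 10^8 m/s, 1 eV = 1.602176634 × 10^-19 J.)
For a photon p = E/c, so p = 4.783 × 10^-27 kg·m/s.
Converting to keV/c: p = 0.008950 keV/c ≈ 8.95 × 10^-3 keV/c.

8.95 × 10^-3 keV/c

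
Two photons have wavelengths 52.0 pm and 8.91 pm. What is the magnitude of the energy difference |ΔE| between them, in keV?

Using E = hc/λ: E₁ = 3.820e-15 J, E₂ = 2.229e-14 J.
|ΔE| = |3.820e-15 − 2.229e-14| = 1.85e-14 J = 115 keV.

115 keV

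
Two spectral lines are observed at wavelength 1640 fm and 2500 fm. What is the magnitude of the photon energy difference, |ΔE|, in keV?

260 keV

Using E = hc/λ: E₁ = 1.211e-13 J, E₂ = 7.946e-14 J.
|ΔE| = |1.211e-13 − 7.946e-14| = 4.17e-14 J = 260 keV.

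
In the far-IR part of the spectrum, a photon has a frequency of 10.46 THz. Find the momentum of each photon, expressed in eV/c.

In SI units: f = 10.46 THz = 1.046 × 10^13 Hz.
Since p = hf/c for a photon, p = 2.312 × 10^-29 kg·m/s.
Converting to eV/c: p = 0.04326 eV/c ≈ 0.0433 eV/c.

0.0433 eV/c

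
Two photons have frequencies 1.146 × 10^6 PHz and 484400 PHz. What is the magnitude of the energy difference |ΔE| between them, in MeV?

2.74 MeV

Using E = hf: E₁ = 7.5935 × 10^-13 J, E₂ = 3.2097 × 10^-13 J.
|ΔE| = |7.5935 × 10^-13 − 3.2097 × 10^-13| = 4.38 × 10^-13 J = 2.74 MeV.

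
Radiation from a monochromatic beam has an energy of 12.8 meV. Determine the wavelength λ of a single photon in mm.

Convert to SI: E = 12.8 meV = 2.0508e-21 J.
For a photon λ = hc/E, so λ = 9.686e-5 m.
Converting to mm: λ = 0.09686 mm ≈ 0.0969 mm.

0.0969 mm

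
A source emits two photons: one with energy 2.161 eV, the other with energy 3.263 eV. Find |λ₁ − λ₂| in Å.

Using λ = hc/E: λ₁ = 5.7374e-7 m, λ₂ = 3.7997e-7 m.
|Δλ| = |5.7374e-7 − 3.7997e-7| = 1.94e-7 m = 1940 Å.

1940 Å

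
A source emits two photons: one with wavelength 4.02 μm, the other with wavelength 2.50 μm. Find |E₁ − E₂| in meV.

188 meV

Using E = hc/λ: E₁ = 4.941 × 10^-20 J, E₂ = 7.946 × 10^-20 J.
|ΔE| = |4.941 × 10^-20 − 7.946 × 10^-20| = 3.00 × 10^-20 J = 188 meV.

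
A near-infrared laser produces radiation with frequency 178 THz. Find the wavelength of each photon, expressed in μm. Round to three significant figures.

(c = 2.99792458·10^8 m/s.)
In SI units: f = 178 THz = 1.78·10^14 Hz.
The photon relation is λ = c/f, giving λ = 1.684·10^-6 m.
Converting to μm: λ = 1.684 μm ≈ 1.68 μm.

1.68 μm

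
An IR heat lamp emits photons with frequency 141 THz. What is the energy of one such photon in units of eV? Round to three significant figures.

In SI units: f = 141 THz = 1.41e14 Hz.
The photon relation is E = hf, giving E = 9.343e-20 J.
Converting to eV: E = 0.5831 eV ≈ 0.583 eV.

0.583 eV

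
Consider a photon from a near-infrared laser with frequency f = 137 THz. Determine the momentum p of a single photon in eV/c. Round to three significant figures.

0.567 eV/c

Use h = 6.62607015e-34 J·s, c = 2.99792458e8 m/s, 1 eV = 1.602176634e-19 J.
First convert: f = 137 THz = 1.37e14 Hz.
Since p = hf/c for a photon, p = 3.028e-28 kg·m/s.
Converting to eV/c: p = 0.5666 eV/c ≈ 0.567 eV/c.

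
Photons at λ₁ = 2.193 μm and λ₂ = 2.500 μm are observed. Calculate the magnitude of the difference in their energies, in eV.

Using E = hc/λ: E₁ = 9.0581 × 10^-20 J, E₂ = 7.9458 × 10^-20 J.
|ΔE| = |9.0581 × 10^-20 − 7.9458 × 10^-20| = 1.11 × 10^-20 J = 0.0694 eV.

0.0694 eV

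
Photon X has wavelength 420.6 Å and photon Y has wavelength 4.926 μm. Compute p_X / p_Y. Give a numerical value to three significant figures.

117

p_X = 1.575 × 10^-26 kg·m/s (from wavelength = 420.6 Å, via p = h/λ).
p_Y = 1.345 × 10^-28 kg·m/s (from wavelength = 4.926 μm, via p = h/λ).
Ratio = 1.575 × 10^-26 / 1.345 × 10^-28 = 117.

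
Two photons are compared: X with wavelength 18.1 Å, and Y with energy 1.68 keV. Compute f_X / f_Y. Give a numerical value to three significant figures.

f_X = 1.656e17 Hz (from wavelength = 18.1 Å, via f = c/λ).
f_Y = 4.062e17 Hz (from energy = 1.68 keV, via f = E/h).
Ratio = 1.656e17 / 4.062e17 = 0.408.

0.408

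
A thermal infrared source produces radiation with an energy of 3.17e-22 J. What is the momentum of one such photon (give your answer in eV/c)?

1.98e-3 eV/c

(c = 2.99792458e8 m/s, 1 eV = 1.602176634e-19 J.)
For a photon p = E/c, so p = 1.057e-30 kg·m/s.
Converting to eV/c: p = 0.001979 eV/c ≈ 1.98e-3 eV/c.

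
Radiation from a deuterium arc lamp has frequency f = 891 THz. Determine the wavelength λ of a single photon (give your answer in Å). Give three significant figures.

3360 Å

(c = 2.99792458e8 m/s.)
In SI units: f = 891 THz = 8.91e14 Hz.
Apply λ = c/f: λ = 3.365e-7 m.
Converting to Å: λ = 3365 Å ≈ 3360 Å.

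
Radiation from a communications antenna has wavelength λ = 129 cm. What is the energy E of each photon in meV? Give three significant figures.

First convert: λ = 129 cm = 1.29 m.
Since E = hc/λ for a photon, E = 1.540e-25 J.
Converting to meV: E = 9.611e-4 meV ≈ 9.61e-4 meV.

9.61e-4 meV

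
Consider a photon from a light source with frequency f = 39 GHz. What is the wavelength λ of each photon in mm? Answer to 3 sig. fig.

7.69 mm

(c = 2.99792458 × 10^8 m/s.)
In SI units: f = 39 GHz = 3.9 × 10^10 Hz.
The photon relation is λ = c/f, giving λ = 0.007687 m.
Converting to mm: λ = 7.687 mm ≈ 7.69 mm.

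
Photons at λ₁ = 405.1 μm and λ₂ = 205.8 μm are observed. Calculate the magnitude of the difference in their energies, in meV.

Using E = hc/λ: E₁ = 4.9036 × 10^-22 J, E₂ = 9.6523 × 10^-22 J.
|ΔE| = |4.9036 × 10^-22 − 9.6523 × 10^-22| = 4.75 × 10^-22 J = 2.96 meV.

2.96 meV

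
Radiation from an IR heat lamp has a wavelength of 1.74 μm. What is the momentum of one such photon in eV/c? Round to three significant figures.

Use h = 6.62607015 × 10^-34 J·s, c = 2.99792458 × 10^8 m/s, 1 eV = 1.602176634 × 10^-19 J.
Convert to SI: λ = 1.74 μm = 1.74 × 10^-6 m.
Since p = h/λ for a photon, p = 3.808 × 10^-28 kg·m/s.
Converting to eV/c: p = 0.7126 eV/c ≈ 0.713 eV/c.

0.713 eV/c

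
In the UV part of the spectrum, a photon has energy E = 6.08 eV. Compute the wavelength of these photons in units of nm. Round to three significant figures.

204 nm

In SI units: E = 6.08 eV = 9.7412·10^-19 J.
Since λ = hc/E for a photon, λ = 2.039·10^-7 m.
Converting to nm: λ = 203.9 nm ≈ 204 nm.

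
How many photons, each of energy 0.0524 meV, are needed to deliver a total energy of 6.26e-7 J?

Per-photon energy: E = 8.395e-24 J (from energy = 0.0524 meV).
N = E_total / E_photon = 6.26e-7 J / 8.395e-24 J = 7.46e16.

7.46e16 photons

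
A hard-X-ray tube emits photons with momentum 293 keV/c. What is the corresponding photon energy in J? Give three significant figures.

4.69e-14 J

Take c = 2.99792458e8 m/s, 1 eV = 1.602176634e-19 J.
First convert: p = 293 keV/c = 1.5659e-22 kg·m/s.
The photon relation is E = pc, giving E = 4.694e-14 J.
So E ≈ 4.69e-14 J.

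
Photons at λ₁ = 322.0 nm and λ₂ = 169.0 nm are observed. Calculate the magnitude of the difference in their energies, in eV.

Using E = hc/λ: E₁ = 6.1691e-19 J, E₂ = 1.1754e-18 J.
|ΔE| = |6.1691e-19 − 1.1754e-18| = 5.59e-19 J = 3.49 eV.

3.49 eV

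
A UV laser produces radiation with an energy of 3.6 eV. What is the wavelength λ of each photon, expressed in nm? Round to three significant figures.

344 nm

Convert to SI: E = 3.6 eV = 5.7678 × 10^-19 J.
Since λ = hc/E for a photon, λ = 3.444 × 10^-7 m.
Converting to nm: λ = 344.4 nm ≈ 344 nm.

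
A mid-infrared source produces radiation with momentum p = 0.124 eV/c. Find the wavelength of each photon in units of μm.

Use h = 6.62607015 × 10^-34 J·s, c = 2.99792458 × 10^8 m/s, 1 eV = 1.602176634 × 10^-19 J.
In SI units: p = 0.124 eV/c = 6.6269 × 10^-29 kg·m/s.
Apply λ = h/p: λ = 9.999 × 10^-6 m.
Converting to μm: λ = 9.999 μm ≈ 10.0 μm.

10.0 μm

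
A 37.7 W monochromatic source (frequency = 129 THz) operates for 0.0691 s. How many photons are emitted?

Total energy: E_total = P·t = 37.7 × 0.0691 = 2.605 J.
Per-photon energy: E = 8.548e-20 J.
N = E_total / E_photon = 3.05e19.

3.05e19 photons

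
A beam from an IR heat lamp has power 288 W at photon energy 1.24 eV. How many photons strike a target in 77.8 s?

Total energy: E_total = P·t = 288 × 77.8 = 22410 J.
Per-photon energy: E = 1.987e-19 J.
N = E_total / E_photon = 1.13e23.

1.13e23 photons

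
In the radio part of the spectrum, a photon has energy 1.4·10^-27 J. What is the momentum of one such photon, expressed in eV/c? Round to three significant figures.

8.74·10^-9 eV/c

For a photon p = E/c, so p = 4.670·10^-36 kg·m/s.
Converting to eV/c: p = 8.738·10^-9 eV/c ≈ 8.74·10^-9 eV/c.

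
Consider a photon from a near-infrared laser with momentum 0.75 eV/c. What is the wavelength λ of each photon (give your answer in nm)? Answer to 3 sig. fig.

Convert to SI: p = 0.75 eV/c = 4.0082 × 10^-28 kg·m/s.
Apply λ = h/p: λ = 1.653 × 10^-6 m.
Converting to nm: λ = 1653 nm ≈ 1650 nm.

1650 nm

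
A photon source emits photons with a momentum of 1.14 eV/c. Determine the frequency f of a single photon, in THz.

In SI units: p = 1.14 eV/c = 6.0925 × 10^-28 kg·m/s.
For a photon f = pc/h, so f = 2.757 × 10^14 Hz.
Converting to THz: f = 275.7 THz ≈ 276 THz.

276 THz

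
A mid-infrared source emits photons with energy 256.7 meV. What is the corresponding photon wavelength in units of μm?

In SI units: E = 256.7 meV = 4.1128e-20 J.
Since λ = hc/E for a photon, λ = 4.830e-6 m.
Converting to μm: λ = 4.830 μm ≈ 4.83 μm.

4.83 μm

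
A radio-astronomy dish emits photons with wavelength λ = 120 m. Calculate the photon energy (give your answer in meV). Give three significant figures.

1.03e-5 meV

Take h = 6.62607015e-34 J·s, c = 2.99792458e8 m/s, 1 eV = 1.602176634e-19 J.
Since E = hc/λ for a photon, E = 1.655e-27 J.
Converting to meV: E = 1.033e-5 meV ≈ 1.03e-5 meV.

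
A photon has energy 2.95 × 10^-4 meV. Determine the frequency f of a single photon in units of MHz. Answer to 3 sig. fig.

In SI units: E = 2.95 × 10^-4 meV = 4.7264 × 10^-26 J.
For a photon f = E/h, so f = 7.133 × 10^7 Hz.
Converting to MHz: f = 71.33 MHz ≈ 71.3 MHz.

71.3 MHz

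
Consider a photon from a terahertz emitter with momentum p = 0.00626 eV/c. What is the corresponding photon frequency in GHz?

(h = 6.62607015e-34 J·s, c = 2.99792458e8 m/s, 1 eV = 1.602176634e-19 J.)
Convert to SI: p = 0.00626 eV/c = 3.3455e-30 kg·m/s.
The photon relation is f = pc/h, giving f = 1.514e12 Hz.
Converting to GHz: f = 1514 GHz ≈ 1510 GHz.

1510 GHz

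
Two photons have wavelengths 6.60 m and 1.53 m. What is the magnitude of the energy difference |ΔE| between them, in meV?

6.22e-4 meV

Using E = hc/λ: E₁ = 3.010e-26 J, E₂ = 1.298e-25 J.
|ΔE| = |3.010e-26 − 1.298e-25| = 9.97e-26 J = 6.22e-4 meV.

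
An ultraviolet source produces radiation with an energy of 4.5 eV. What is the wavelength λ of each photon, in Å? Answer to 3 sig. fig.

2760 Å

(h = 6.62607015e-34 J·s, c = 2.99792458e8 m/s, 1 eV = 1.602176634e-19 J.)
In SI units: E = 4.5 eV = 7.2098e-19 J.
The photon relation is λ = hc/E, giving λ = 2.755e-7 m.
Converting to Å: λ = 2755 Å ≈ 2760 Å.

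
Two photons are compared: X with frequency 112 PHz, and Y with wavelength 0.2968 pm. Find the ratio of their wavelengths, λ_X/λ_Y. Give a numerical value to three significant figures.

λ_X = 2.677 × 10^-9 m (from frequency = 112 PHz, via λ = c/f).
λ_Y = 2.968 × 10^-13 m (from wavelength = 0.2968 pm, via λ given directly).
Ratio = 2.677 × 10^-9 / 2.968 × 10^-13 = 9020.

9020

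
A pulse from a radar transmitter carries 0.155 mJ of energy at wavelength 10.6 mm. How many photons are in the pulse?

8.27e18 photons

Per-photon energy: E = 1.874e-23 J (from wavelength = 10.6 mm).
N = E_total / E_photon = 1.55e-4 J / 1.874e-23 J = 8.27e18.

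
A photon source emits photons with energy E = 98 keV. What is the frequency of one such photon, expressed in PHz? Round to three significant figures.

2.37·10^4 PHz

(h = 6.62607015·10^-34 J·s, 1 eV = 1.602176634·10^-19 J.)
In SI units: E = 98 keV = 1.5701·10^-14 J.
Since f = E/h for a photon, f = 2.370·10^19 Hz.
Converting to PHz: f = 23700 PHz ≈ 2.37·10^4 PHz.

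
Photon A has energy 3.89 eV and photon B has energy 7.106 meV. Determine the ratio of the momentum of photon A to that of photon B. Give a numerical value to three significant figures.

p_A = 2.079e-27 kg·m/s (from energy = 3.89 eV, via p = E/c).
p_B = 3.798e-30 kg·m/s (from energy = 7.106 meV, via p = E/c).
Ratio = 2.079e-27 / 3.798e-30 = 547.

547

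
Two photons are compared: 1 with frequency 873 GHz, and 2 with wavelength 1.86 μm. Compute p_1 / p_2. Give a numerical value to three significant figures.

p_1 = 1.930·10^-30 kg·m/s (from frequency = 873 GHz, via p = hf/c).
p_2 = 3.562·10^-28 kg·m/s (from wavelength = 1.86 μm, via p = h/λ).
Ratio = 1.930·10^-30 / 3.562·10^-28 = 5.42·10^-3.

5.42·10^-3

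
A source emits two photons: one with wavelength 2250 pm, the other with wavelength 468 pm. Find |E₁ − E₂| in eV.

Using E = hc/λ: E₁ = 8.829e-17 J, E₂ = 4.245e-16 J.
|ΔE| = |8.829e-17 − 4.245e-16| = 3.36e-16 J = 2100 eV.

2100 eV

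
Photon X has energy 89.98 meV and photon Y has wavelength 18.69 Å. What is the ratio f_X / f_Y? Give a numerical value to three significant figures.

1.36 × 10^-4

f_X = 2.176 × 10^13 Hz (from energy = 89.98 meV, via f = E/h).
f_Y = 1.604 × 10^17 Hz (from wavelength = 18.69 Å, via f = c/λ).
Ratio = 2.176 × 10^13 / 1.604 × 10^17 = 1.36 × 10^-4.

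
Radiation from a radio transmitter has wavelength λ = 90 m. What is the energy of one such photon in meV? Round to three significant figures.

1.38 × 10^-5 meV

Since E = hc/λ for a photon, E = 2.207 × 10^-27 J.
Converting to meV: E = 1.378 × 10^-5 meV ≈ 1.38 × 10^-5 meV.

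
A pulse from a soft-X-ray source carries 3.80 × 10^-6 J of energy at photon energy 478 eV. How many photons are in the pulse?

Per-photon energy: E = 7.658 × 10^-17 J (from energy = 478 eV).
N = E_total / E_photon = 3.80 × 10^-6 J / 7.658 × 10^-17 J = 4.96 × 10^10.

4.96 × 10^10 photons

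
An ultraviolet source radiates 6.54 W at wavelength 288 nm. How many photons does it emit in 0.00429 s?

4.07 × 10^16 photons

Total energy: E_total = P·t = 6.54 × 0.00429 = 0.02806 J.
Per-photon energy: E = 6.897 × 10^-19 J.
N = E_total / E_photon = 4.07 × 10^16.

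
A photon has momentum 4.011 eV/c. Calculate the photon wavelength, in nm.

In SI units: p = 4.011 eV/c = 2.1436 × 10^-27 kg·m/s.
The photon relation is λ = h/p, giving λ = 3.091 × 10^-7 m.
Converting to nm: λ = 309.1 nm ≈ 309 nm.

309 nm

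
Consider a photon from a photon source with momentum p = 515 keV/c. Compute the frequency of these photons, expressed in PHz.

Use h = 6.62607015e-34 J·s, c = 2.99792458e8 m/s, 1 eV = 1.602176634e-19 J.
In SI units: p = 515 keV/c = 2.7523e-22 kg·m/s.
Apply f = pc/h: f = 1.245e20 Hz.
Converting to PHz: f = 124500 PHz ≈ 1.25e5 PHz.

1.25e5 PHz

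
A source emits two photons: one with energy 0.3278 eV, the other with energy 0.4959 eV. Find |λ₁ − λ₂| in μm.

1.28 μm

Using λ = hc/E: λ₁ = 3.7823 × 10^-6 m, λ₂ = 2.5002 × 10^-6 m.
|Δλ| = |3.7823 × 10^-6 − 2.5002 × 10^-6| = 1.28 × 10^-6 m = 1.28 μm.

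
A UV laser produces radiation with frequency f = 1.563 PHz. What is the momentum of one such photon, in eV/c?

6.46 eV/c

First convert: f = 1.563 PHz = 1.563 × 10^15 Hz.
For a photon p = hf/c, so p = 3.455 × 10^-27 kg·m/s.
Converting to eV/c: p = 6.464 eV/c ≈ 6.46 eV/c.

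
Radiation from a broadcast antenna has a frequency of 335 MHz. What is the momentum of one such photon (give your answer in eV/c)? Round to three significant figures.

1.39e-6 eV/c

Convert to SI: f = 335 MHz = 3.35e8 Hz.
The photon relation is p = hf/c, giving p = 7.404e-34 kg·m/s.
Converting to eV/c: p = 1.385e-6 eV/c ≈ 1.39e-6 eV/c.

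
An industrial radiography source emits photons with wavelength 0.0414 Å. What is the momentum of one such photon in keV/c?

299 keV/c

Take h = 6.62607015·10^-34 J·s, c = 2.99792458·10^8 m/s, 1 eV = 1.602176634·10^-19 J.
In SI units: λ = 0.0414 Å = 4.14·10^-12 m.
Since p = h/λ for a photon, p = 1.601·10^-22 kg·m/s.
Converting to keV/c: p = 299.5 keV/c ≈ 299 keV/c.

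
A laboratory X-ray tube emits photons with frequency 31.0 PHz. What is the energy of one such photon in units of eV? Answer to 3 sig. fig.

First convert: f = 31.0 PHz = 3.10 × 10^16 Hz.
Since E = hf for a photon, E = 2.054 × 10^-17 J.
Converting to eV: E = 128.2 eV ≈ 128 eV.

128 eV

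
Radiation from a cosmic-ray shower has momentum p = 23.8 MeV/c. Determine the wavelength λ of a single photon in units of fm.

52.1 fm

In SI units: p = 23.8 MeV/c = 1.2719 × 10^-20 kg·m/s.
The photon relation is λ = h/p, giving λ = 5.209 × 10^-14 m.
Converting to fm: λ = 52.09 fm ≈ 52.1 fm.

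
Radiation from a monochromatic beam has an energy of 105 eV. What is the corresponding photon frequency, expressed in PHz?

Use h = 6.62607015 × 10^-34 J·s, 1 eV = 1.602176634 × 10^-19 J.
Convert to SI: E = 105 eV = 1.6823 × 10^-17 J.
Since f = E/h for a photon, f = 2.539 × 10^16 Hz.
Converting to PHz: f = 25.39 PHz ≈ 25.4 PHz.

25.4 PHz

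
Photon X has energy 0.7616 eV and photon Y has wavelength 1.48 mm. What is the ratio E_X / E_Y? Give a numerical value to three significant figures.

E_X = 1.220·10^-19 J (from energy = 0.7616 eV, via E given directly).
E_Y = 1.342·10^-22 J (from wavelength = 1.48 mm, via E = hc/λ).
Ratio = 1.220·10^-19 / 1.342·10^-22 = 909.

909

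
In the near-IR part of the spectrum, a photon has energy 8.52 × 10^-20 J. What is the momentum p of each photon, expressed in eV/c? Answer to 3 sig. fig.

0.532 eV/c

Use c = 2.99792458 × 10^8 m/s, 1 eV = 1.602176634 × 10^-19 J.
For a photon p = E/c, so p = 2.842 × 10^-28 kg·m/s.
Converting to eV/c: p = 0.5318 eV/c ≈ 0.532 eV/c.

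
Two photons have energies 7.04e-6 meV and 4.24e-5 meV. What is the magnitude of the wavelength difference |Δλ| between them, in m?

147 m

Using λ = hc/E: λ₁ = 176.1 m, λ₂ = 29.24 m.
|Δλ| = |176.1 − 29.24| = 147 m.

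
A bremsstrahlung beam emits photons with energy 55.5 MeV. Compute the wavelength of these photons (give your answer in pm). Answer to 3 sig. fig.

Use h = 6.62607015 × 10^-34 J·s, c = 2.99792458 × 10^8 m/s, 1 eV = 1.602176634 × 10^-19 J.
Convert to SI: E = 55.5 MeV = 8.8921 × 10^-12 J.
For a photon λ = hc/E, so λ = 2.234 × 10^-14 m.
Converting to pm: λ = 0.02234 pm ≈ 0.0223 pm.

0.0223 pm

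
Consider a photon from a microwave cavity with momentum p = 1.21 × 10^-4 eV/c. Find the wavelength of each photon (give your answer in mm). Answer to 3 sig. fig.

In SI units: p = 1.21 × 10^-4 eV/c = 6.4666 × 10^-32 kg·m/s.
For a photon λ = h/p, so λ = 0.01025 m.
Converting to mm: λ = 10.25 mm ≈ 10.2 mm.

10.2 mm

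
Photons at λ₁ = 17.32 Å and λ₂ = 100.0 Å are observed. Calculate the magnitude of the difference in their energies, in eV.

592 eV

Using E = hc/λ: E₁ = 1.1469e-16 J, E₂ = 1.9864e-17 J.
|ΔE| = |1.1469e-16 − 1.9864e-17| = 9.48e-17 J = 592 eV.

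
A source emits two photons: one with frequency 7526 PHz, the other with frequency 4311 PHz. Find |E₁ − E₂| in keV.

13.3 keV

Using E = hf: E₁ = 4.9868 × 10^-15 J, E₂ = 2.8565 × 10^-15 J.
|ΔE| = |4.9868 × 10^-15 − 2.8565 × 10^-15| = 2.13 × 10^-15 J = 13.3 keV.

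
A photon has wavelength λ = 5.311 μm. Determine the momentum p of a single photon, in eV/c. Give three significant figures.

0.233 eV/c

Convert to SI: λ = 5.311 μm = 5.311·10^-6 m.
Apply p = h/λ: p = 1.248·10^-28 kg·m/s.
Converting to eV/c: p = 0.2334 eV/c ≈ 0.233 eV/c.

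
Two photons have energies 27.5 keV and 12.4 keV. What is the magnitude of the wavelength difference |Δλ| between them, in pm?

Using λ = hc/E: λ₁ = 4.509 × 10^-11 m, λ₂ = 9.999 × 10^-11 m.
|Δλ| = |4.509 × 10^-11 − 9.999 × 10^-11| = 5.49 × 10^-11 m = 54.9 pm.

54.9 pm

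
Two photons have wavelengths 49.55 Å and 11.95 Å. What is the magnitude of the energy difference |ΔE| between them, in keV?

0.787 keV

Using E = hc/λ: E₁ = 4.0090e-17 J, E₂ = 1.6623e-16 J.
|ΔE| = |4.0090e-17 − 1.6623e-16| = 1.26e-16 J = 0.787 keV.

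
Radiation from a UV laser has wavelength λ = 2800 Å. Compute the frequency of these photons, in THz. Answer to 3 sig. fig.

Take c = 2.99792458e8 m/s.
Convert to SI: λ = 2800 Å = 2.8e-7 m.
The photon relation is f = c/λ, giving f = 1.071e15 Hz.
Converting to THz: f = 1071 THz ≈ 1070 THz.

1070 THz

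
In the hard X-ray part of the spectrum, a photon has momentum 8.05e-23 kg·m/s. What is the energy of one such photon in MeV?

Since E = pc for a photon, E = 2.413e-14 J.
Converting to MeV: E = 0.1506 MeV ≈ 0.151 MeV.

0.151 MeV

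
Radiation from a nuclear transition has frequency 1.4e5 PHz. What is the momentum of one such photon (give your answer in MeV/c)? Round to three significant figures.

Take h = 6.62607015e-34 J·s, c = 2.99792458e8 m/s, 1 eV = 1.602176634e-19 J.
First convert: f = 1.4e5 PHz = 1.4e20 Hz.
Apply p = hf/c: p = 3.094e-22 kg·m/s.
Converting to MeV/c: p = 0.5790 MeV/c ≈ 0.579 MeV/c.

0.579 MeV/c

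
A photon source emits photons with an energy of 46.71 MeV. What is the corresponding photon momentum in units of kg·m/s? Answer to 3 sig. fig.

2.50·10^-20 kg·m/s

Use c = 2.99792458·10^8 m/s, 1 eV = 1.602176634·10^-19 J.
First convert: E = 46.71 MeV = 7.4838·10^-12 J.
Since p = E/c for a photon, p = 2.496·10^-20 kg·m/s.
So p ≈ 2.50·10^-20 kg·m/s.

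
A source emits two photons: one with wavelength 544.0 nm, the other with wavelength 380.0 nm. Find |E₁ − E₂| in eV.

0.984 eV

Using E = hc/λ: E₁ = 3.6516 × 10^-19 J, E₂ = 5.2275 × 10^-19 J.
|ΔE| = |3.6516 × 10^-19 − 5.2275 × 10^-19| = 1.58 × 10^-19 J = 0.984 eV.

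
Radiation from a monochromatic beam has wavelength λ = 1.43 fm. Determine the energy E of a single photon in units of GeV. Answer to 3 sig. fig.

0.867 GeV

(h = 6.62607015 × 10^-34 J·s, c = 2.99792458 × 10^8 m/s, 1 eV = 1.602176634 × 10^-19 J.)
Convert to SI: λ = 1.43 fm = 1.43 × 10^-15 m.
For a photon E = hc/λ, so E = 1.389 × 10^-10 J.
Converting to GeV: E = 0.8670 GeV ≈ 0.867 GeV.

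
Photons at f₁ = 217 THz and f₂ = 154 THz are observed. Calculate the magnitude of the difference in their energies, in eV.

Using E = hf: E₁ = 1.438e-19 J, E₂ = 1.020e-19 J.
|ΔE| = |1.438e-19 − 1.020e-19| = 4.17e-20 J = 0.261 eV.

0.261 eV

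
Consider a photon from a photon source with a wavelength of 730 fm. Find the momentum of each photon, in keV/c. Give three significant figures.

Convert to SI: λ = 730 fm = 7.30 × 10^-13 m.
Apply p = h/λ: p = 9.077 × 10^-22 kg·m/s.
Converting to keV/c: p = 1698 keV/c ≈ 1700 keV/c.

1700 keV/c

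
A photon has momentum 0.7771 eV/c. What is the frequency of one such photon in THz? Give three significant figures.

188 THz

(h = 6.62607015e-34 J·s, c = 2.99792458e8 m/s, 1 eV = 1.602176634e-19 J.)
First convert: p = 0.7771 eV/c = 4.1530e-28 kg·m/s.
Since f = pc/h for a photon, f = 1.879e14 Hz.
Converting to THz: f = 187.9 THz ≈ 188 THz.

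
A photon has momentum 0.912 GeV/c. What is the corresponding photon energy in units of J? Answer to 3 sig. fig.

1.46e-10 J

Convert to SI: p = 0.912 GeV/c = 4.8740e-19 kg·m/s.
The photon relation is E = pc, giving E = 1.461e-10 J.
So E ≈ 1.46e-10 J.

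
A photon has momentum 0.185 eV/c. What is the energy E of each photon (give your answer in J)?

First convert: p = 0.185 eV/c = 9.8869 × 10^-29 kg·m/s.
Since E = pc for a photon, E = 2.964 × 10^-20 J.
So E ≈ 2.96 × 10^-20 J.

2.96 × 10^-20 J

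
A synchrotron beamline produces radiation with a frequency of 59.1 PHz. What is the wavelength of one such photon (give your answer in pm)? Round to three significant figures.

First convert: f = 59.1 PHz = 5.91e16 Hz.
Since λ = c/f for a photon, λ = 5.073e-9 m.
Converting to pm: λ = 5073 pm ≈ 5070 pm.

5070 pm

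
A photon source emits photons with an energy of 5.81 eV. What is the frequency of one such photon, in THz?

First convert: E = 5.81 eV = 9.3086·10^-19 J.
The photon relation is f = E/h, giving f = 1.405·10^15 Hz.
Converting to THz: f = 1405 THz ≈ 1400 THz.

1400 THz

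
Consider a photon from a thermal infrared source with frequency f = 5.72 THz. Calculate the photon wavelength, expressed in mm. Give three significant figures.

0.0524 mm

(c = 2.99792458e8 m/s.)
In SI units: f = 5.72 THz = 5.72e12 Hz.
The photon relation is λ = c/f, giving λ = 5.241e-5 m.
Converting to mm: λ = 0.05241 mm ≈ 0.0524 mm.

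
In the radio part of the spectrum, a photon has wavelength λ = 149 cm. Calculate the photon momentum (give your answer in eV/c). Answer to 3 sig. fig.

First convert: λ = 149 cm = 1.49 m.
For a photon p = h/λ, so p = 4.447e-34 kg·m/s.
Converting to eV/c: p = 8.321e-7 eV/c ≈ 8.32e-7 eV/c.

8.32e-7 eV/c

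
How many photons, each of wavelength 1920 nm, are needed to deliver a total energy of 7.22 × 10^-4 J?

Per-photon energy: E = 1.035 × 10^-19 J (from wavelength = 1920 nm).
N = E_total / E_photon = 7.22 × 10^-4 J / 1.035 × 10^-19 J = 6.98 × 10^15.

6.98 × 10^15 photons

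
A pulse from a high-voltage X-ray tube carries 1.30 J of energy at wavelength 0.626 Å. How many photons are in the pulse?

4.10 × 10^14 photons

Per-photon energy: E = 3.173 × 10^-15 J (from wavelength = 0.626 Å).
N = E_total / E_photon = 1.30 J / 3.173 × 10^-15 J = 4.10 × 10^14.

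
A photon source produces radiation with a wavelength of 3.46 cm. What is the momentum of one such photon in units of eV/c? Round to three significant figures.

In SI units: λ = 3.46 cm = 0.0346 m.
For a photon p = h/λ, so p = 1.915e-32 kg·m/s.
Converting to eV/c: p = 3.583e-5 eV/c ≈ 3.58e-5 eV/c.

3.58e-5 eV/c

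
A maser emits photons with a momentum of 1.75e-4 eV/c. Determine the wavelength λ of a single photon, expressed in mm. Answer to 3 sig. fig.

7.08 mm

Convert to SI: p = 1.75e-4 eV/c = 9.3525e-32 kg·m/s.
For a photon λ = h/p, so λ = 0.007085 m.
Converting to mm: λ = 7.085 mm ≈ 7.08 mm.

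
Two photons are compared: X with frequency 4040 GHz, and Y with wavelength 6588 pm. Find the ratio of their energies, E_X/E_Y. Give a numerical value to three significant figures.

8.88·10^-5

E_X = 2.677·10^-21 J (from frequency = 4040 GHz, via E = hf).
E_Y = 3.015·10^-17 J (from wavelength = 6588 pm, via E = hc/λ).
Ratio = 2.677·10^-21 / 3.015·10^-17 = 8.88·10^-5.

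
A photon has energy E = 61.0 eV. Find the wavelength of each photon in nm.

Use h = 6.62607015·10^-34 J·s, c = 2.99792458·10^8 m/s, 1 eV = 1.602176634·10^-19 J.
Convert to SI: E = 61.0 eV = 9.7733·10^-18 J.
For a photon λ = hc/E, so λ = 2.033·10^-8 m.
Converting to nm: λ = 20.33 nm ≈ 20.3 nm.

20.3 nm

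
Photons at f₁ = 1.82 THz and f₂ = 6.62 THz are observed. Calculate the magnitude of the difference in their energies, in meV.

Using E = hf: E₁ = 1.206e-21 J, E₂ = 4.386e-21 J.
|ΔE| = |1.206e-21 − 4.386e-21| = 3.18e-21 J = 19.9 meV.

19.9 meV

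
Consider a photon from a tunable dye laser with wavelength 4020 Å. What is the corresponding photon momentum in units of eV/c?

3.08 eV/c

(h = 6.62607015 × 10^-34 J·s, c = 2.99792458 × 10^8 m/s, 1 eV = 1.602176634 × 10^-19 J.)
In SI units: λ = 4020 Å = 4.02 × 10^-7 m.
Apply p = h/λ: p = 1.648 × 10^-27 kg·m/s.
Converting to eV/c: p = 3.084 eV/c ≈ 3.08 eV/c.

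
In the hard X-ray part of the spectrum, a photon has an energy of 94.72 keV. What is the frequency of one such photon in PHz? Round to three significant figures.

In SI units: E = 94.72 keV = 1.5176 × 10^-14 J.
The photon relation is f = E/h, giving f = 2.290 × 10^19 Hz.
Converting to PHz: f = 22900 PHz ≈ 2.29 × 10^4 PHz.

2.29 × 10^4 PHz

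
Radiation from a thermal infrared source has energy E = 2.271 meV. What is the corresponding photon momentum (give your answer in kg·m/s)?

1.21 × 10^-30 kg·m/s

Use c = 2.99792458 × 10^8 m/s, 1 eV = 1.602176634 × 10^-19 J.
In SI units: E = 2.271 meV = 3.6385 × 10^-22 J.
For a photon p = E/c, so p = 1.214 × 10^-30 kg·m/s.
So p ≈ 1.21 × 10^-30 kg·m/s.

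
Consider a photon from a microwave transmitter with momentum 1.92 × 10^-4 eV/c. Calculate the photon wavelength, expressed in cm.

In SI units: p = 1.92 × 10^-4 eV/c = 1.0261 × 10^-31 kg·m/s.
Apply λ = h/p: λ = 0.006458 m.
Converting to cm: λ = 0.6458 cm ≈ 0.646 cm.

0.646 cm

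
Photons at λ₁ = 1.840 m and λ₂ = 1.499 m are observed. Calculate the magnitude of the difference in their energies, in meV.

1.53e-4 meV

Using E = hc/λ: E₁ = 1.0796e-25 J, E₂ = 1.3252e-25 J.
|ΔE| = |1.0796e-25 − 1.3252e-25| = 2.46e-26 J = 1.53e-4 meV.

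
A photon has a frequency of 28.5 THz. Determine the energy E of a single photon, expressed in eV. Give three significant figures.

0.118 eV

Take h = 6.62607015 × 10^-34 J·s, 1 eV = 1.602176634 × 10^-19 J.
In SI units: f = 28.5 THz = 2.85 × 10^13 Hz.
For a photon E = hf, so E = 1.888 × 10^-20 J.
Converting to eV: E = 0.1179 eV ≈ 0.118 eV.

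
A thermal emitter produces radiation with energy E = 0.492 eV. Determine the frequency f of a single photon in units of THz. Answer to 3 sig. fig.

119 THz

First convert: E = 0.492 eV = 7.8827·10^-20 J.
Since f = E/h for a photon, f = 1.190·10^14 Hz.
Converting to THz: f = 119.0 THz ≈ 119 THz.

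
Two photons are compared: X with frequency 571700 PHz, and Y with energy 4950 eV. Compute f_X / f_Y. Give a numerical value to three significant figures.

478

f_X = 5.717 × 10^20 Hz (from frequency = 571700 PHz, via f given directly).
f_Y = 1.197 × 10^18 Hz (from energy = 4950 eV, via f = E/h).
Ratio = 5.717 × 10^20 / 1.197 × 10^18 = 478.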